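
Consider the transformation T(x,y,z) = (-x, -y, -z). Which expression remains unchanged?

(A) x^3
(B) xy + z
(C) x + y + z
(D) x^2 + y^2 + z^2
D

Apply T(x,y,z) = (-x, -y, -z) to each option, i.e. replace (x, y, z) by the transformed coordinates.
Substitute the transformed coordinates into each option and compare with the original:
(A) x^3  ->  (-x)^3 = -x^3   [differs from x^3: not invariant]
(B) xy + z  ->  (-x)(-y) + (-z) = xy - z   [differs from xy + z: not invariant]
(C) x + y + z  ->  (-x) + (-y) + (-z) = -x - y - z   [differs from x + y + z: not invariant]
(D) x^2 + y^2 + z^2  ->  (-x)^2 + (-y)^2 + (-z)^2 = x^2 + y^2 + z^2   [equals x^2 + y^2 + z^2: invariant]

Only option (D), x^2 + y^2 + z^2, is unchanged by the transformation.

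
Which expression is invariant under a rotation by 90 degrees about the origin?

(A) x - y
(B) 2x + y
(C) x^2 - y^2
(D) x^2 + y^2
D

A rotation by 90 degrees sends (x, y) to (-y, x).
Substitute the transformed coordinates into each option and compare with the original:
(A) x - y  ->  (-y) - (x) = -x - y   [differs from x - y: not invariant]
(B) 2x + y  ->  2(-y) + (x) = x - 2y   [differs from 2x + y: not invariant]
(C) x^2 - y^2  ->  (-y)^2 - (x)^2 = -x^2 + y^2   [differs from x^2 - y^2: not invariant]
(D) x^2 + y^2  ->  (-y)^2 + (x)^2 = x^2 + y^2   [equals x^2 + y^2: invariant]

Only option (D), x^2 + y^2, is unchanged by the transformation.
Geometrically, x^2 + y^2 is the squared distance from the origin, which every rotation about the origin preserves.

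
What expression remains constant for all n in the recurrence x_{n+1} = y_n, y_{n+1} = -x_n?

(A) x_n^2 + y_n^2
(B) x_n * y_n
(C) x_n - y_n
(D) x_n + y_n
A

For the recurrence x_{n+1} = y_n, y_{n+1} = -x_n:

x_{n+1}^2 + y_{n+1}^2 = y_n^2 + (-x_n)^2 = x_n^2 + y_n^2
The sum of squares is conserved (like energy in a harmonic oscillator).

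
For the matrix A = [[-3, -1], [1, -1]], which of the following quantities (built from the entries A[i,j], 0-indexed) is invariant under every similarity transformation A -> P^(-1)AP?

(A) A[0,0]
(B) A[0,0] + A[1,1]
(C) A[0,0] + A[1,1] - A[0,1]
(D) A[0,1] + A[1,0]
B

A[0,0] + A[1,1] is the trace of A. By the cyclic property of the trace, tr(P^(-1)AP) = tr(APP^(-1)) = tr(A), so it is the same for every matrix similar to A.

The other combinations are not similarity invariants. For example, take P = [[1, -1], [0, 1]] (det P = 1), so P^(-1) = [[1, 1], [0, 1]] and
B = P^(-1)AP = [[-2, 0], [1, -2]].
Evaluating each option on A and on B:
(A) A[0,0]: -3 for A, -2 for B -> changes
(B) A[0,0] + A[1,1]: -4 for A, -4 for B -> unchanged
(C) A[0,0] + A[1,1] - A[0,1]: -3 for A, -4 for B -> changes
(D) A[0,1] + A[1,0]: 0 for A, 1 for B -> changes

Only (B) A[0,0] + A[1,1] = -4 survives (and it does so for every P, not just this one), so it is the invariant.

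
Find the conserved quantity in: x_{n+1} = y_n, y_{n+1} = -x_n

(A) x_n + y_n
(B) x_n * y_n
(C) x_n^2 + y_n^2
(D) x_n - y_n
C

For the recurrence x_{n+1} = y_n, y_{n+1} = -x_n:

x_{n+1}^2 + y_{n+1}^2 = y_n^2 + (-x_n)^2 = x_n^2 + y_n^2
The sum of squares is conserved (like energy in a harmonic oscillator).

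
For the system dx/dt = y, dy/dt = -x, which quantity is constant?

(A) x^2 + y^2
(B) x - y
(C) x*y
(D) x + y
A

A first integral I satisfies dI/dt = 0 along every solution. Differentiate each option and use the equation of motion:
(A) d/dt[x^2 + y^2] = 2x*dx/dt + 2y*dy/dt = 2x*y + 2y*(-x) = 0
(B) d/dt[x - y] = y - (-x) = x + y, not identically 0
(C) d/dt[x*y] = (dx/dt)y + x(dy/dt) = y^2 - x^2, not identically 0
(D) d/dt[x + y] = y + (-x) = y - x, not identically 0

Only (A) has zero time-derivative. So x^2 + y^2 (the squared radius; trajectories are circles) is the conserved quantity.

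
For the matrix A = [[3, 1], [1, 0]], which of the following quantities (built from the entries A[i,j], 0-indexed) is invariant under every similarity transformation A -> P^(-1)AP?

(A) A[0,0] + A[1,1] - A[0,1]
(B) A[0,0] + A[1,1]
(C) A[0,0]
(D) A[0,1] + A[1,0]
B

A[0,0] + A[1,1] is the trace of A. By the cyclic property of the trace, tr(P^(-1)AP) = tr(APP^(-1)) = tr(A), so it is the same for every matrix similar to A.

The other combinations are not similarity invariants. For example, take P = [[1, 1], [0, 1]] (det P = 1), so P^(-1) = [[1, -1], [0, 1]] and
B = P^(-1)AP = [[2, 3], [1, 1]].
Evaluating each option on A and on B:
(A) A[0,0] + A[1,1] - A[0,1]: 2 for A, 0 for B -> changes
(B) A[0,0] + A[1,1]: 3 for A, 3 for B -> unchanged
(C) A[0,0]: 3 for A, 2 for B -> changes
(D) A[0,1] + A[1,0]: 2 for A, 4 for B -> changes

Only (B) A[0,0] + A[1,1] = 3 survives (and it does so for every P, not just this one), so it is the invariant.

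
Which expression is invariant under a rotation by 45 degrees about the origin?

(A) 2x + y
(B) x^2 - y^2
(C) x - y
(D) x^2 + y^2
D

A rotation by 45 degrees sends (x, y) to (sqrt(2)x/2 - sqrt(2)y/2, sqrt(2)x/2 + sqrt(2)y/2).
Substitute the transformed coordinates into each option and compare with the original:
(A) 2x + y  ->  2(sqrt(2)x/2 - sqrt(2)y/2) + (sqrt(2)x/2 + sqrt(2)y/2) = 3sqrt(2)x/2 - sqrt(2)y/2   [differs from 2x + y: not invariant]
(B) x^2 - y^2  ->  (sqrt(2)x/2 - sqrt(2)y/2)^2 - (sqrt(2)x/2 + sqrt(2)y/2)^2 = -2xy   [differs from x^2 - y^2: not invariant]
(C) x - y  ->  (sqrt(2)x/2 - sqrt(2)y/2) - (sqrt(2)x/2 + sqrt(2)y/2) = -sqrt(2)y   [differs from x - y: not invariant]
(D) x^2 + y^2  ->  (sqrt(2)x/2 - sqrt(2)y/2)^2 + (sqrt(2)x/2 + sqrt(2)y/2)^2 = x^2 + y^2   [equals x^2 + y^2: invariant]

Only option (D), x^2 + y^2, is unchanged by the transformation.
Geometrically, x^2 + y^2 is the squared distance from the origin, which every rotation about the origin preserves.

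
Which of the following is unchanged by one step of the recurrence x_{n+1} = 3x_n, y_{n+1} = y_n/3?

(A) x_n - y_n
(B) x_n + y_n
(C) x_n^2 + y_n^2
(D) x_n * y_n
D

For the recurrence x_{n+1} = 3x_n, y_{n+1} = y_n/3:

x_{n+1} * y_{n+1} = (3x_n) * (y_n/3) = x_n * y_n
The product is conserved.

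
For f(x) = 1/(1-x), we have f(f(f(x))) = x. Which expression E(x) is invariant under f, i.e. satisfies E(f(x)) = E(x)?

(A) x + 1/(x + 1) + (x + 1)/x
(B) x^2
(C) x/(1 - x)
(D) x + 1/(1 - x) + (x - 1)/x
D

Replace x by f(x) = 1/(1 - x) in each option and simplify. As a quick numerical cross-check, also compare E(5) with E(f(5)) = E(-1/4).

(A) x + 1/(x + 1) + (x + 1)/x  ->  (1/(1 - x)) + 1/((1/(1 - x)) + 1) + ((1/(1 - x)) + 1)/(1/(1 - x)) = (-x^3 + 6x^2 - 11x + 7)/(x^2 - 3x + 2); check: E(5) = 191/30 but E(-1/4) = -23/12.   [not invariant]
(B) x^2  ->  (1/(1 - x))^2 = (x - 1)^(-2); check: E(5) = 25 but E(-1/4) = 1/16.   [not invariant]
(C) x/(1 - x)  ->  (1/(1 - x))/(1 - (1/(1 - x))) = -1/x; check: E(5) = -5/4 but E(-1/4) = -1/5.   [not invariant]
(D) x + 1/(1 - x) + (x - 1)/x  ->  (1/(1 - x)) + 1/(1 - (1/(1 - x))) + ((1/(1 - x)) - 1)/(1/(1 - x)), which simplifies back to x + 1/(1 - x) + (x - 1)/x; check: E(5) = 111/20, E(-1/4) = 111/20.   [invariant]

Only (D) is unchanged. Indeed f(f(x)) = 1/(1 - 1/(1-x)) = (1-x)/(-x) = (x-1)/x, so E(x) = x + f(x) + f(f(x)) is the sum over the whole 3-cycle; applying f just permutes the three terms cyclically (x -> f(x) -> f(f(x)) -> x), leaving the sum unchanged.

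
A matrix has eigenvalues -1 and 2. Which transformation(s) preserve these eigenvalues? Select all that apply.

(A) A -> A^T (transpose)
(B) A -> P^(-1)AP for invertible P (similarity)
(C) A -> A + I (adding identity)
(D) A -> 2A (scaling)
A and B

Eigenvalues are preserved by:
1. Similarity transformations: A -> P^(-1)AP (same characteristic polynomial)
2. Transpose: A^T has the same eigenvalues as A

Eigenvalues are NOT preserved by:
- Adding identity: eigenvalues become -1+1, 2+1
- Scaling: eigenvalues become -2, 4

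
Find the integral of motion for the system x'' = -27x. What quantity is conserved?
E = (x')^2 + 27x^2

Multiply the equation by x':
x' * x'' = -27x * x'
The left side is d/dt[(x')^2/2] and the right side is d/dt[-27x^2/2], so
d/dt[(x')^2/2 + 27x^2/2] = 0, i.e. (x')^2/2 + 27x^2/2 = constant.
Multiplying by 2, the integral of motion is E = (x')^2 + 27x^2.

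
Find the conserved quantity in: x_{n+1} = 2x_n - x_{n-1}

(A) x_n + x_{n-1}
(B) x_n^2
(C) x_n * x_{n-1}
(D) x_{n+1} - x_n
D

For the recurrence x_{n+1} = 2x_n - x_{n-1}:

If x_{n+1} = 2x_n - x_{n-1}, then:
x_{n+1} - x_n = x_n - x_{n-1}
The first difference is constant throughout the sequence.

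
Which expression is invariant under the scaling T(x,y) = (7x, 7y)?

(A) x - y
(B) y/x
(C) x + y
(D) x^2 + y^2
B

Under the uniform scaling T(x,y) = (7x, 7y):
Substitute the transformed coordinates into each option and compare with the original:
(A) x - y  ->  (7x) - (7y) = 7x - 7y   [differs from x - y: not invariant]
(B) y/x  ->  (7y)/(7x) = y/x   [equals y/x: invariant]
(C) x + y  ->  (7x) + (7y) = 7x + 7y   [differs from x + y: not invariant]
(D) x^2 + y^2  ->  (7x)^2 + (7y)^2 = 49x^2 + 49y^2   [differs from x^2 + y^2: not invariant]

Only option (B), y/x, is unchanged by the transformation.
The common factor 7 cancels in a ratio of coordinates, while sums, products and sums of squares pick up factors of 7 or 49.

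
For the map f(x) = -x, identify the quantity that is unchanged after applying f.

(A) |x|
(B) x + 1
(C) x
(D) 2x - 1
A

For f(x) = -x:
Applying f replaces x by -x. Since |-x| = |x|, the absolute value is unchanged by f, whereas x -> -x, 2x - 1 -> -2x - 1 and x + 1 -> -x + 1 all change.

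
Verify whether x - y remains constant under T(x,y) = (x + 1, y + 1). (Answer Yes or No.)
Yes

Substitute T(x,y) = (x + 1, y + 1) into the expression and compare with the original.

Original: x - y
After applying T: (x + 1) - (y + 1) = x - y

This is identical to the original x - y, so the expression is invariant.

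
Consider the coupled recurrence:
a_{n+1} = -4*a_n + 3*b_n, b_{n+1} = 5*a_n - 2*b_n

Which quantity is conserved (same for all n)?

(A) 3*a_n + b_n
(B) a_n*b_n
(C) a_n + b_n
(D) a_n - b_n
C

Replace a_n by a_{n+1} = -4*a_n + 3*b_n and b_n by b_{n+1} = 5*a_n - 2*b_n in each option and simplify:
(A) 3*a_n + b_n  ->  3*(-4*a_n + 3*b_n) + (5*a_n - 2*b_n) = -7*a_n + 7*b_n   [not conserved]
(B) a_n*b_n  ->  (-4*a_n + 3*b_n)*(5*a_n - 2*b_n) = -20*a_n^2 + 23*a_n*b_n - 6*b_n^2   [not conserved]
(C) a_n + b_n  ->  (-4*a_n + 3*b_n) + (5*a_n - 2*b_n) = a_n + b_n   [conserved]
(D) a_n - b_n  ->  (-4*a_n + 3*b_n) - (5*a_n - 2*b_n) = -9*a_n + 5*b_n   [not conserved]

Only (C) a_n + b_n returns to itself after one step, so it is the conserved quantity.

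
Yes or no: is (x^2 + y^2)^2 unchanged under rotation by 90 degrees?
Yes

Applying rotation by 90 degrees: x' = x*cos(90 degrees) - y*sin(90 degrees) = -y, y' = x*sin(90 degrees) + y*cos(90 degrees) = x

Substituting into (x^2 + y^2)^2:
((-y)^2 + (x)^2)^2
= x^4 + 2x^2y^2 + y^4 = (x^2 + y^2)^2

This equals the original expression (x^2 + y^2)^2, so it IS invariant.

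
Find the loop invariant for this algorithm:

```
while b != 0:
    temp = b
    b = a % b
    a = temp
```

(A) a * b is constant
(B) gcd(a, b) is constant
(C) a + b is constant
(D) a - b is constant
B

A loop invariant must hold before the first iteration and be re-established by every execution of the body.

(B) gcd(a, b) is constant: One iteration replaces (a, b) by (b, a mod b). Since a mod b = a - q*b for an integer q, any common divisor of a and b divides b and a mod b, and conversely; hence gcd(b, a mod b) = gcd(a, b). For instance (25, 9) -> (9, 7) keeps gcd = 1. At exit b = 0 and a = gcd of the original inputs.

The other options fail:
(A) a * b is constant: e.g. (a, b) = (25, 9) -> (9, 7): the product goes from 225 to 63.
(C) a + b is constant: e.g. (a, b) = (25, 9) -> (9, 7): the sum goes from 34 to 16.
(D) a - b is constant: e.g. (a, b) = (25, 9) -> (9, 7): the difference goes from 16 to 2.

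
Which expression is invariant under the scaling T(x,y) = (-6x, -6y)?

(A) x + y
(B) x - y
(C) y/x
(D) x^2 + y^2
C

Under the uniform scaling T(x,y) = (-6x, -6y):
Substitute the transformed coordinates into each option and compare with the original:
(A) x + y  ->  (-6x) + (-6y) = -6x - 6y   [differs from x + y: not invariant]
(B) x - y  ->  (-6x) - (-6y) = -6x + 6y   [differs from x - y: not invariant]
(C) y/x  ->  (-6y)/(-6x) = y/x   [equals y/x: invariant]
(D) x^2 + y^2  ->  (-6x)^2 + (-6y)^2 = 36x^2 + 36y^2   [differs from x^2 + y^2: not invariant]

Only option (C), y/x, is unchanged by the transformation.
The common factor -6 cancels in a ratio of coordinates, while sums, products and sums of squares pick up factors of -6 or 36.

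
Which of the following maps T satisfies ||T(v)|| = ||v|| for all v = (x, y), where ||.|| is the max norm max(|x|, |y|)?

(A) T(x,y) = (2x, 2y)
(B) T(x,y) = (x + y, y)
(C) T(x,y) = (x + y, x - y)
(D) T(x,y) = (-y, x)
D

A transformation preserves a norm if ||T(v)|| = ||v|| for every v; a single vector where the norm changes rules an option out.

(A) T(x,y) = (2x, 2y): v = (1, 0) has norm max(|1|, |0|) = 1, but T(v) = (2, 0) has norm 2 -- not preserved.
(B) T(x,y) = (x + y, y): v = (1, 1) has norm max(|1|, |1|) = 1, but T(v) = (2, 1) has norm 2 -- not preserved.
(C) T(x,y) = (x + y, x - y): v = (1, 1) has norm max(|1|, |1|) = 1, but T(v) = (2, 0) has norm 2 -- not preserved.
(D) T(x,y) = (-y, x): preserves the norm -- it only permutes the coordinates and/or flips signs, which leaves max(|x|, |y|) unchanged.

Therefore the answer is (D).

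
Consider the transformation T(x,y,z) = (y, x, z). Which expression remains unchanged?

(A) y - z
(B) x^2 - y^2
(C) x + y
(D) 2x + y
C

Apply T(x,y,z) = (y, x, z) to each option, i.e. replace (x, y, z) by the transformed coordinates.
Substitute the transformed coordinates into each option and compare with the original:
(A) y - z  ->  (x) - (z) = x - z   [differs from y - z: not invariant]
(B) x^2 - y^2  ->  (y)^2 - (x)^2 = -x^2 + y^2   [differs from x^2 - y^2: not invariant]
(C) x + y  ->  (y) + (x) = x + y   [equals x + y: invariant]
(D) 2x + y  ->  2(y) + (x) = x + 2y   [differs from 2x + y: not invariant]

Only option (C), x + y, is unchanged by the transformation.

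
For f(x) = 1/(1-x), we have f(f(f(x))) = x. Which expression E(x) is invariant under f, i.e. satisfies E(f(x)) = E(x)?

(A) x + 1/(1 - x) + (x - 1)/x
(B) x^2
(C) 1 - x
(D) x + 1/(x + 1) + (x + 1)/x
A

Replace x by f(x) = 1/(1 - x) in each option and simplify. As a quick numerical cross-check, also compare E(4) with E(f(4)) = E(-1/3).

(A) x + 1/(1 - x) + (x - 1)/x  ->  (1/(1 - x)) + 1/(1 - (1/(1 - x))) + ((1/(1 - x)) - 1)/(1/(1 - x)), which simplifies back to x + 1/(1 - x) + (x - 1)/x; check: E(4) = 53/12, E(-1/3) = 53/12.   [invariant]
(B) x^2  ->  (1/(1 - x))^2 = (x - 1)^(-2); check: E(4) = 16 but E(-1/3) = 1/9.   [not invariant]
(C) 1 - x  ->  1 - (1/(1 - x)) = x/(x - 1); check: E(4) = -3 but E(-1/3) = 4/3.   [not invariant]
(D) x + 1/(x + 1) + (x + 1)/x  ->  (1/(1 - x)) + 1/((1/(1 - x)) + 1) + ((1/(1 - x)) + 1)/(1/(1 - x)) = (-x^3 + 6x^2 - 11x + 7)/(x^2 - 3x + 2); check: E(4) = 109/20 but E(-1/3) = -5/6.   [not invariant]

Only (A) is unchanged. Indeed f(f(x)) = 1/(1 - 1/(1-x)) = (1-x)/(-x) = (x-1)/x, so E(x) = x + f(x) + f(f(x)) is the sum over the whole 3-cycle; applying f just permutes the three terms cyclically (x -> f(x) -> f(f(x)) -> x), leaving the sum unchanged.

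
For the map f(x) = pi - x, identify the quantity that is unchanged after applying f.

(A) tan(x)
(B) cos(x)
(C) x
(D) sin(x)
D

For f(x) = pi - x:
sin(pi - x) = sin(x), so sine is invariant under this transformation.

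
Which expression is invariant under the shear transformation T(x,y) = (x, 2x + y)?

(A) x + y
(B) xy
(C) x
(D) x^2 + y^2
C

Under the shear T(x,y) = (x, 2x + y):
Substitute the transformed coordinates into each option and compare with the original:
(A) x + y  ->  (x) + (2x + y) = 3x + y   [differs from x + y: not invariant]
(B) xy  ->  (x)(2x + y) = 2x^2 + xy   [differs from xy: not invariant]
(C) x  ->  (x) = x   [equals x: invariant]
(D) x^2 + y^2  ->  (x)^2 + (2x + y)^2 = 5x^2 + 4xy + y^2   [differs from x^2 + y^2: not invariant]

Only option (C), x, is unchanged by the transformation.
A vertical shear moves points parallel to the y-axis, so the x-coordinate (and any function of x alone) is unchanged.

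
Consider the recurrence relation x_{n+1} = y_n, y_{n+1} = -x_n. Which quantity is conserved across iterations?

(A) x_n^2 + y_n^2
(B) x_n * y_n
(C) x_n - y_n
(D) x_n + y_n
A

For the recurrence x_{n+1} = y_n, y_{n+1} = -x_n:

x_{n+1}^2 + y_{n+1}^2 = y_n^2 + (-x_n)^2 = x_n^2 + y_n^2
The sum of squares is conserved (like energy in a harmonic oscillator).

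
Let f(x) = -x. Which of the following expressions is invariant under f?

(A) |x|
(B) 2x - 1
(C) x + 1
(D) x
A

For f(x) = -x:
Applying f replaces x by -x. Since |-x| = |x|, the absolute value is unchanged by f, whereas x -> -x, 2x - 1 -> -2x - 1 and x + 1 -> -x + 1 all change.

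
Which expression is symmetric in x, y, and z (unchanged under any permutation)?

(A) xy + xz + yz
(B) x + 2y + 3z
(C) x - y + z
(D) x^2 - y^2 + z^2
A

A symmetric expression is unchanged when the variables are permuted; here the transformation to test is the swap (x, y) -> (y, x).
A symmetric expression must survive every permutation; the single swap x <-> y already eliminates the distractors, and the keyed expression is also unchanged by x <-> z and y <-> z (each variable enters it in exactly the same way).
Substitute the transformed coordinates into each option and compare with the original:
(A) xy + xz + yz  ->  (y)(x) + (y)z + (x)z = xy + xz + yz   [equals xy + xz + yz: invariant]
(B) x + 2y + 3z  ->  (y) + 2(x) + 3z = 2x + y + 3z   [differs from x + 2y + 3z: not invariant]
(C) x - y + z  ->  (y) - (x) + z = -x + y + z   [differs from x - y + z: not invariant]
(D) x^2 - y^2 + z^2  ->  (y)^2 - (x)^2 + z^2 = -x^2 + y^2 + z^2   [differs from x^2 - y^2 + z^2: not invariant]

Only option (A), xy + xz + yz, is unchanged by the transformation.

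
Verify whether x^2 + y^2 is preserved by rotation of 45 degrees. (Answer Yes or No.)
Yes

Applying rotation by 45 degrees: x' = x*cos(45 degrees) - y*sin(45 degrees) = sqrt(2)x/2 - sqrt(2)y/2, y' = x*sin(45 degrees) + y*cos(45 degrees) = sqrt(2)x/2 + sqrt(2)y/2

Substituting into x^2 + y^2:
(sqrt(2)x/2 - sqrt(2)y/2)^2 + (sqrt(2)x/2 + sqrt(2)y/2)^2
= x^2 + y^2

This equals the original expression x^2 + y^2, so it IS invariant.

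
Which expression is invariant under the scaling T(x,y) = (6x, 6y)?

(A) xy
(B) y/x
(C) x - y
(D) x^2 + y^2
B

Under the uniform scaling T(x,y) = (6x, 6y):
Substitute the transformed coordinates into each option and compare with the original:
(A) xy  ->  (6x)(6y) = 36xy   [differs from xy: not invariant]
(B) y/x  ->  (6y)/(6x) = y/x   [equals y/x: invariant]
(C) x - y  ->  (6x) - (6y) = 6x - 6y   [differs from x - y: not invariant]
(D) x^2 + y^2  ->  (6x)^2 + (6y)^2 = 36x^2 + 36y^2   [differs from x^2 + y^2: not invariant]

Only option (B), y/x, is unchanged by the transformation.
The common factor 6 cancels in a ratio of coordinates, while sums, products and sums of squares pick up factors of 6 or 36.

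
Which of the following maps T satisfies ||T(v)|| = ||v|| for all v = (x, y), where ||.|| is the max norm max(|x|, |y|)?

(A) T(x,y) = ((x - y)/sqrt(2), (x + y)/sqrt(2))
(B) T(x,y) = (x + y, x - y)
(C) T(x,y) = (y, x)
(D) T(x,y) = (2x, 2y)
C

A transformation preserves a norm if ||T(v)|| = ||v|| for every v; a single vector where the norm changes rules an option out.

(A) T(x,y) = ((x - y)/sqrt(2), (x + y)/sqrt(2)): v = (1, 0) has norm max(|1|, |0|) = 1, but T(v) = (sqrt(2)/2, sqrt(2)/2) has norm sqrt(2)/2 -- not preserved.
(B) T(x,y) = (x + y, x - y): v = (1, 1) has norm max(|1|, |1|) = 1, but T(v) = (2, 0) has norm 2 -- not preserved.
(C) T(x,y) = (y, x): preserves the norm -- it only permutes the coordinates and/or flips signs, which leaves max(|x|, |y|) unchanged.
(D) T(x,y) = (2x, 2y): v = (1, 0) has norm max(|1|, |0|) = 1, but T(v) = (2, 0) has norm 2 -- not preserved.

Therefore the answer is (C).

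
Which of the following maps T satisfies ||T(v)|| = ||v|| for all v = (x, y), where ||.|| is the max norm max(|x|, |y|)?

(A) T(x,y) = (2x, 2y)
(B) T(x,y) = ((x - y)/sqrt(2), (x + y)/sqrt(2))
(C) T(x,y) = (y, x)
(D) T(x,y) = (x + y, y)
C

A transformation preserves a norm if ||T(v)|| = ||v|| for every v; a single vector where the norm changes rules an option out.

(A) T(x,y) = (2x, 2y): v = (1, 0) has norm max(|1|, |0|) = 1, but T(v) = (2, 0) has norm 2 -- not preserved.
(B) T(x,y) = ((x - y)/sqrt(2), (x + y)/sqrt(2)): v = (1, 0) has norm max(|1|, |0|) = 1, but T(v) = (sqrt(2)/2, sqrt(2)/2) has norm sqrt(2)/2 -- not preserved.
(C) T(x,y) = (y, x): preserves the norm -- it only permutes the coordinates and/or flips signs, which leaves max(|x|, |y|) unchanged.
(D) T(x,y) = (x + y, y): v = (1, 1) has norm max(|1|, |1|) = 1, but T(v) = (2, 1) has norm 2 -- not preserved.

Therefore the answer is (C).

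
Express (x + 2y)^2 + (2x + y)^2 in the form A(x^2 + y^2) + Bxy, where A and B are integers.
5(x^2 + y^2) + 8xy

Expanding: (x + 2y)^2 = x^2 + 4xy + 4y^2
(2x + y)^2 = 4x^2 + 4xy + y^2
Sum = (1+4)(x^2+y^2) + 8xy = 5(x^2 + y^2) + 8xy
This is symmetric in x and y.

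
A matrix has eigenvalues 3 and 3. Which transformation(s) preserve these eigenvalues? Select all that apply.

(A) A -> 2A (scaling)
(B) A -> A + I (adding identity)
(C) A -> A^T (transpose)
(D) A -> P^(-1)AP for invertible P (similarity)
C and D

Eigenvalues are preserved by:
1. Similarity transformations: A -> P^(-1)AP (same characteristic polynomial)
2. Transpose: A^T has the same eigenvalues as A

Eigenvalues are NOT preserved by:
- Adding identity: eigenvalues become 3+1, 3+1
- Scaling: eigenvalues become 6, 6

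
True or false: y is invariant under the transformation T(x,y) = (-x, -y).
False

Substitute T(x,y) = (-x, -y) into the expression and compare with the original.

Original: y
After applying T: (-y) = -y

This differs from the original y (difference: -2y), so the expression is NOT invariant.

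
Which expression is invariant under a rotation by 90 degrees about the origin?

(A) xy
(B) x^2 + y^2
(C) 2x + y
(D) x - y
B

A rotation by 90 degrees sends (x, y) to (-y, x).
Substitute the transformed coordinates into each option and compare with the original:
(A) xy  ->  (-y)(x) = -xy   [differs from xy: not invariant]
(B) x^2 + y^2  ->  (-y)^2 + (x)^2 = x^2 + y^2   [equals x^2 + y^2: invariant]
(C) 2x + y  ->  2(-y) + (x) = x - 2y   [differs from 2x + y: not invariant]
(D) x - y  ->  (-y) - (x) = -x - y   [differs from x - y: not invariant]

Only option (B), x^2 + y^2, is unchanged by the transformation.
Geometrically, x^2 + y^2 is the squared distance from the origin, which every rotation about the origin preserves.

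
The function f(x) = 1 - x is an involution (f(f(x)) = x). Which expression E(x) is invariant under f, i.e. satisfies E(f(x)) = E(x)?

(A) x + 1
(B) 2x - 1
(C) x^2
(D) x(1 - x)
D

Replace x by f(x) = 1 - x in each option and simplify. As a quick numerical cross-check, also compare E(5) with E(f(5)) = E(-4).

(A) x + 1  ->  (1 - x) + 1 = 2 - x; check: E(5) = 6 but E(-4) = -3.   [not invariant]
(B) 2x - 1  ->  2(1 - x) - 1 = 1 - 2x; check: E(5) = 9 but E(-4) = -9.   [not invariant]
(C) x^2  ->  (1 - x)^2 = (x - 1)^2; check: E(5) = 25 but E(-4) = 16.   [not invariant]
(D) x(1 - x)  ->  (1 - x)(1 - (1 - x)), which simplifies back to x(1 - x); check: E(5) = -20, E(-4) = -20.   [invariant]

Only (D) is unchanged. E is symmetric under swapping x with f(x) = 1 - x, which is exactly what an involution does.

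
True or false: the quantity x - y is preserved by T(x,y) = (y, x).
False

Substitute T(x,y) = (y, x) into the expression and compare with the original.

Original: x - y
After applying T: (y) - (x) = -x + y

This differs from the original x - y (difference: -2x + 2y), so the expression is NOT invariant.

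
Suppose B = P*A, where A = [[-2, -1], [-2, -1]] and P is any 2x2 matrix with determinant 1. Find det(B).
0

By the multiplicative property of determinants, det(B) = det(P*A) = det(P) * det(A) = det(A),
so the determinant is invariant under multiplication by any determinant-1 matrix; we just need det(A).

det(A) = (-2)(-1) - (-1)(-2) = 2 - 2 = 0

Therefore det(B) = 1 * 0 = 0.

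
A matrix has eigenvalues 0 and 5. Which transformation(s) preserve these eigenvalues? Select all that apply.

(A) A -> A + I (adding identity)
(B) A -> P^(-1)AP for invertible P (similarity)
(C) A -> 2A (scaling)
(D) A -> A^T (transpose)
B and D

Eigenvalues are preserved by:
1. Similarity transformations: A -> P^(-1)AP (same characteristic polynomial)
2. Transpose: A^T has the same eigenvalues as A

Eigenvalues are NOT preserved by:
- Adding identity: eigenvalues become 0+1, 5+1
- Scaling: eigenvalues become 0, 10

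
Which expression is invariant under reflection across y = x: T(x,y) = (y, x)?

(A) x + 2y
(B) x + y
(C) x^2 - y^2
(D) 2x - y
B

The map is reflection across y = x: T(x,y) = (y, x).
Substitute the transformed coordinates into each option and compare with the original:
(A) x + 2y  ->  (y) + 2(x) = 2x + y   [differs from x + 2y: not invariant]
(B) x + y  ->  (y) + (x) = x + y   [equals x + y: invariant]
(C) x^2 - y^2  ->  (y)^2 - (x)^2 = -x^2 + y^2   [differs from x^2 - y^2: not invariant]
(D) 2x - y  ->  2(y) - (x) = -x + 2y   [differs from 2x - y: not invariant]

Only option (B), x + y, is unchanged by the transformation.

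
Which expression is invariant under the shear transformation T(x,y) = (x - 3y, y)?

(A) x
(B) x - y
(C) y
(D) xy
C

Under the shear T(x,y) = (x - 3y, y):
Substitute the transformed coordinates into each option and compare with the original:
(A) x  ->  (x - 3y) = x - 3y   [differs from x: not invariant]
(B) x - y  ->  (x - 3y) - (y) = x - 4y   [differs from x - y: not invariant]
(C) y  ->  (y) = y   [equals y: invariant]
(D) xy  ->  (x - 3y)(y) = xy - 3y^2   [differs from xy: not invariant]

Only option (C), y, is unchanged by the transformation.
A horizontal shear moves points parallel to the x-axis, so the y-coordinate (and any function of y alone) is unchanged.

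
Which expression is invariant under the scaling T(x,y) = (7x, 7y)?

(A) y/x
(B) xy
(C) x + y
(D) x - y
A

Under the uniform scaling T(x,y) = (7x, 7y):
Substitute the transformed coordinates into each option and compare with the original:
(A) y/x  ->  (7y)/(7x) = y/x   [equals y/x: invariant]
(B) xy  ->  (7x)(7y) = 49xy   [differs from xy: not invariant]
(C) x + y  ->  (7x) + (7y) = 7x + 7y   [differs from x + y: not invariant]
(D) x - y  ->  (7x) - (7y) = 7x - 7y   [differs from x - y: not invariant]

Only option (A), y/x, is unchanged by the transformation.
The common factor 7 cancels in a ratio of coordinates, while sums, products and sums of squares pick up factors of 7 or 49.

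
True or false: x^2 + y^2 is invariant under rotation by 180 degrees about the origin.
True

Applying rotation by 180 degrees: x' = x*cos(180 degrees) - y*sin(180 degrees) = -x, y' = x*sin(180 degrees) + y*cos(180 degrees) = -y

Substituting into x^2 + y^2:
(-x)^2 + (-y)^2
= x^2 + y^2

This equals the original expression x^2 + y^2, so it IS invariant.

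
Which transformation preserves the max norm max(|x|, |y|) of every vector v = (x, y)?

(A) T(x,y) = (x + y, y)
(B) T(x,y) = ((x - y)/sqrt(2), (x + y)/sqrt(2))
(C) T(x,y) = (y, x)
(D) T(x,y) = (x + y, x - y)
C

A transformation preserves a norm if ||T(v)|| = ||v|| for every v; a single vector where the norm changes rules an option out.

(A) T(x,y) = (x + y, y): v = (1, 1) has norm max(|1|, |1|) = 1, but T(v) = (2, 1) has norm 2 -- not preserved.
(B) T(x,y) = ((x - y)/sqrt(2), (x + y)/sqrt(2)): v = (1, 0) has norm max(|1|, |0|) = 1, but T(v) = (sqrt(2)/2, sqrt(2)/2) has norm sqrt(2)/2 -- not preserved.
(C) T(x,y) = (y, x): preserves the norm -- it only permutes the coordinates and/or flips signs, which leaves max(|x|, |y|) unchanged.
(D) T(x,y) = (x + y, x - y): v = (1, 1) has norm max(|1|, |1|) = 1, but T(v) = (2, 0) has norm 2 -- not preserved.

Therefore the answer is (C).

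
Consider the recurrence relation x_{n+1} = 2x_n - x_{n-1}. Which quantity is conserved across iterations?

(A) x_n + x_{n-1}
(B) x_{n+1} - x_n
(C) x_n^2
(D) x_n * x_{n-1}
B

For the recurrence x_{n+1} = 2x_n - x_{n-1}:

If x_{n+1} = 2x_n - x_{n-1}, then:
x_{n+1} - x_n = x_n - x_{n-1}
The first difference is constant throughout the sequence.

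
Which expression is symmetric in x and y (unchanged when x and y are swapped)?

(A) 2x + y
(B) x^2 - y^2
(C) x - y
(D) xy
D

A symmetric expression is unchanged when the variables are permuted; here the transformation to test is the swap (x, y) -> (y, x).
Substitute the transformed coordinates into each option and compare with the original:
(A) 2x + y  ->  2(y) + (x) = x + 2y   [differs from 2x + y: not invariant]
(B) x^2 - y^2  ->  (y)^2 - (x)^2 = -x^2 + y^2   [differs from x^2 - y^2: not invariant]
(C) x - y  ->  (y) - (x) = -x + y   [differs from x - y: not invariant]
(D) xy  ->  (y)(x) = xy   [equals xy: invariant]

Only option (D), xy, is unchanged by the transformation.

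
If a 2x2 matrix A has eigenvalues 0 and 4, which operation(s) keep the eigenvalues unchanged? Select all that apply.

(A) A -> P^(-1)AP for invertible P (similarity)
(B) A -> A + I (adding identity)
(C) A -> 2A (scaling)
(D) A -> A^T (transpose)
A and D

Eigenvalues are preserved by:
1. Similarity transformations: A -> P^(-1)AP (same characteristic polynomial)
2. Transpose: A^T has the same eigenvalues as A

Eigenvalues are NOT preserved by:
- Adding identity: eigenvalues become 0+1, 4+1
- Scaling: eigenvalues become 0, 8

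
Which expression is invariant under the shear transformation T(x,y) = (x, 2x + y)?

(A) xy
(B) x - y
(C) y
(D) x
D

Under the shear T(x,y) = (x, 2x + y):
Substitute the transformed coordinates into each option and compare with the original:
(A) xy  ->  (x)(2x + y) = 2x^2 + xy   [differs from xy: not invariant]
(B) x - y  ->  (x) - (2x + y) = -x - y   [differs from x - y: not invariant]
(C) y  ->  (2x + y) = 2x + y   [differs from y: not invariant]
(D) x  ->  (x) = x   [equals x: invariant]

Only option (D), x, is unchanged by the transformation.
A vertical shear moves points parallel to the y-axis, so the x-coordinate (and any function of x alone) is unchanged.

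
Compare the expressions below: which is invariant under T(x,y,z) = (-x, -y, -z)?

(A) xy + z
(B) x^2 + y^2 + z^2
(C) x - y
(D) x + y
B

Apply T(x,y,z) = (-x, -y, -z) to each option, i.e. replace (x, y, z) by the transformed coordinates.
Substitute the transformed coordinates into each option and compare with the original:
(A) xy + z  ->  (-x)(-y) + (-z) = xy - z   [differs from xy + z: not invariant]
(B) x^2 + y^2 + z^2  ->  (-x)^2 + (-y)^2 + (-z)^2 = x^2 + y^2 + z^2   [equals x^2 + y^2 + z^2: invariant]
(C) x - y  ->  (-x) - (-y) = -x + y   [differs from x - y: not invariant]
(D) x + y  ->  (-x) + (-y) = -x - y   [differs from x + y: not invariant]

Only option (B), x^2 + y^2 + z^2, is unchanged by the transformation.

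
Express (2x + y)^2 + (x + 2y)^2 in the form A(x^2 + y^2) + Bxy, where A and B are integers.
5(x^2 + y^2) + 8xy

Expanding: (2x + y)^2 = 4x^2 + 4xy + y^2
(x + 2y)^2 = x^2 + 4xy + 4y^2
Sum = (4+1)(x^2+y^2) + 8xy = 5(x^2 + y^2) + 8xy
This is symmetric in x and y.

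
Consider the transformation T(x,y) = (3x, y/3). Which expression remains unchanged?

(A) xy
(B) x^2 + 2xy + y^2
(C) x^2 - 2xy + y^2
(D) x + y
A

An expression E(x,y) is invariant under T if E(T(x,y)) = E(x,y). Here T(x,y) = (3x, y/3).
Substitute the transformed coordinates into each option and compare with the original:
(A) xy  ->  (3x)(y/3) = xy   [equals xy: invariant]
(B) x^2 + 2xy + y^2  ->  (3x)^2 + 2(3x)(y/3) + (y/3)^2 = 9x^2 + 2xy + y^2/9   [differs from x^2 + 2xy + y^2: not invariant]
(C) x^2 - 2xy + y^2  ->  (3x)^2 - 2(3x)(y/3) + (y/3)^2 = 9x^2 - 2xy + y^2/9   [differs from x^2 - 2xy + y^2: not invariant]
(D) x + y  ->  (3x) + (y/3) = 3x + y/3   [differs from x + y: not invariant]

Only option (A), xy, is unchanged by the transformation.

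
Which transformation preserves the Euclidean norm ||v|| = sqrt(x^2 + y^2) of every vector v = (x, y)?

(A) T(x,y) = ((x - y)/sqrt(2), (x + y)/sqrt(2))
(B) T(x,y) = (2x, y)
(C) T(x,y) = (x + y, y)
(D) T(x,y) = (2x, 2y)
A

A transformation preserves a norm if ||T(v)|| = ||v|| for every v; a single vector where the norm changes rules an option out.

(A) T(x,y) = ((x - y)/sqrt(2), (x + y)/sqrt(2)): preserves the norm -- it is an orthogonal map (a rotation/reflection), and (sqrt(2)(x - y)/2)^2 + (sqrt(2)(x + y)/2)^2 simplifies to x^2 + y^2.
(B) T(x,y) = (2x, y): v = (1, 0) has norm sqrt((1)^2 + (0)^2) = 1, but T(v) = (2, 0) has norm 2 -- not preserved.
(C) T(x,y) = (x + y, y): v = (0, 1) has norm sqrt((0)^2 + (1)^2) = 1, but T(v) = (1, 1) has norm sqrt(2) -- not preserved.
(D) T(x,y) = (2x, 2y): v = (1, 0) has norm sqrt((1)^2 + (0)^2) = 1, but T(v) = (2, 0) has norm 2 -- not preserved.

Therefore the answer is (A).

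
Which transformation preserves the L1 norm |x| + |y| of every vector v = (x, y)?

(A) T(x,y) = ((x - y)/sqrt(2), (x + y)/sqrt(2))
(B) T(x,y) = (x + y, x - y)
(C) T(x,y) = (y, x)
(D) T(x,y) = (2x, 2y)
C

A transformation preserves a norm if ||T(v)|| = ||v|| for every v; a single vector where the norm changes rules an option out.

(A) T(x,y) = ((x - y)/sqrt(2), (x + y)/sqrt(2)): v = (1, 0) has norm |1| + |0| = 1, but T(v) = (sqrt(2)/2, sqrt(2)/2) has norm sqrt(2) -- not preserved.
(B) T(x,y) = (x + y, x - y): v = (1, 0) has norm |1| + |0| = 1, but T(v) = (1, 1) has norm 2 -- not preserved.
(C) T(x,y) = (y, x): preserves the norm -- it only permutes the coordinates and/or flips signs, which leaves |x| + |y| unchanged.
(D) T(x,y) = (2x, 2y): v = (1, 0) has norm |1| + |0| = 1, but T(v) = (2, 0) has norm 2 -- not preserved.

Therefore the answer is (C).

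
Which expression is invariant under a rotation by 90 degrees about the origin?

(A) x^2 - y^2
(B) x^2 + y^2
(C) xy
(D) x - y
B

A rotation by 90 degrees sends (x, y) to (-y, x).
Substitute the transformed coordinates into each option and compare with the original:
(A) x^2 - y^2  ->  (-y)^2 - (x)^2 = -x^2 + y^2   [differs from x^2 - y^2: not invariant]
(B) x^2 + y^2  ->  (-y)^2 + (x)^2 = x^2 + y^2   [equals x^2 + y^2: invariant]
(C) xy  ->  (-y)(x) = -xy   [differs from xy: not invariant]
(D) x - y  ->  (-y) - (x) = -x - y   [differs from x - y: not invariant]

Only option (B), x^2 + y^2, is unchanged by the transformation.
Geometrically, x^2 + y^2 is the squared distance from the origin, which every rotation about the origin preserves.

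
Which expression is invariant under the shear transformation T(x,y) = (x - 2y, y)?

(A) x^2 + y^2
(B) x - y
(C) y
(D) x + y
C

Under the shear T(x,y) = (x - 2y, y):
Substitute the transformed coordinates into each option and compare with the original:
(A) x^2 + y^2  ->  (x - 2y)^2 + (y)^2 = x^2 - 4xy + 5y^2   [differs from x^2 + y^2: not invariant]
(B) x - y  ->  (x - 2y) - (y) = x - 3y   [differs from x - y: not invariant]
(C) y  ->  (y) = y   [equals y: invariant]
(D) x + y  ->  (x - 2y) + (y) = x - y   [differs from x + y: not invariant]

Only option (C), y, is unchanged by the transformation.
A horizontal shear moves points parallel to the x-axis, so the y-coordinate (and any function of y alone) is unchanged.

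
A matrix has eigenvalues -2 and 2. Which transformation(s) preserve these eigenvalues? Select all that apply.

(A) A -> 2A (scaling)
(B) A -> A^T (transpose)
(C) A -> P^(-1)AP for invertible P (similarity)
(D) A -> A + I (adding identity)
B and C

Eigenvalues are preserved by:
1. Similarity transformations: A -> P^(-1)AP (same characteristic polynomial)
2. Transpose: A^T has the same eigenvalues as A

Eigenvalues are NOT preserved by:
- Adding identity: eigenvalues become -2+1, 2+1
- Scaling: eigenvalues become -4, 4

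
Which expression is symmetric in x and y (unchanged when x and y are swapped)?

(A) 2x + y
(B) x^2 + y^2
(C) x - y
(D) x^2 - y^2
B

A symmetric expression is unchanged when the variables are permuted; here the transformation to test is the swap (x, y) -> (y, x).
Substitute the transformed coordinates into each option and compare with the original:
(A) 2x + y  ->  2(y) + (x) = x + 2y   [differs from 2x + y: not invariant]
(B) x^2 + y^2  ->  (y)^2 + (x)^2 = x^2 + y^2   [equals x^2 + y^2: invariant]
(C) x - y  ->  (y) - (x) = -x + y   [differs from x - y: not invariant]
(D) x^2 - y^2  ->  (y)^2 - (x)^2 = -x^2 + y^2   [differs from x^2 - y^2: not invariant]

Only option (B), x^2 + y^2, is unchanged by the transformation.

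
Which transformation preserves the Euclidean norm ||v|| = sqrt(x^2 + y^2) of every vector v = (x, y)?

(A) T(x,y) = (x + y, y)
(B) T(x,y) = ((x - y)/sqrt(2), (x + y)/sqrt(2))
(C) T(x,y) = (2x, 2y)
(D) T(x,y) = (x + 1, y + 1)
B

A transformation preserves a norm if ||T(v)|| = ||v|| for every v; a single vector where the norm changes rules an option out.

(A) T(x,y) = (x + y, y): v = (0, 1) has norm sqrt((0)^2 + (1)^2) = 1, but T(v) = (1, 1) has norm sqrt(2) -- not preserved.
(B) T(x,y) = ((x - y)/sqrt(2), (x + y)/sqrt(2)): preserves the norm -- it is an orthogonal map (a rotation/reflection), and (sqrt(2)(x - y)/2)^2 + (sqrt(2)(x + y)/2)^2 simplifies to x^2 + y^2.
(C) T(x,y) = (2x, 2y): v = (1, 0) has norm sqrt((1)^2 + (0)^2) = 1, but T(v) = (2, 0) has norm 2 -- not preserved.
(D) T(x,y) = (x + 1, y + 1): v = (1, 0) has norm sqrt((1)^2 + (0)^2) = 1, but T(v) = (2, 1) has norm sqrt(5) -- not preserved.

Therefore the answer is (B).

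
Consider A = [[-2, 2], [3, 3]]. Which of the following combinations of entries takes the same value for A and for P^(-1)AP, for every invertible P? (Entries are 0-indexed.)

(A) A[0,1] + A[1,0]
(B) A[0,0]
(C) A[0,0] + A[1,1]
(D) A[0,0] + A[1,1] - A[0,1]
C

A[0,0] + A[1,1] is the trace of A. By the cyclic property of the trace, tr(P^(-1)AP) = tr(APP^(-1)) = tr(A), so it is the same for every matrix similar to A.

The other combinations are not similarity invariants. For example, take P = [[1, 2], [0, 1]] (det P = 1), so P^(-1) = [[1, -2], [0, 1]] and
B = P^(-1)AP = [[-8, -20], [3, 9]].
Evaluating each option on A and on B:
(A) A[0,1] + A[1,0]: 5 for A, -17 for B -> changes
(B) A[0,0]: -2 for A, -8 for B -> changes
(C) A[0,0] + A[1,1]: 1 for A, 1 for B -> unchanged
(D) A[0,0] + A[1,1] - A[0,1]: -1 for A, 21 for B -> changes

Only (C) A[0,0] + A[1,1] = 1 survives (and it does so for every P, not just this one), so it is the invariant.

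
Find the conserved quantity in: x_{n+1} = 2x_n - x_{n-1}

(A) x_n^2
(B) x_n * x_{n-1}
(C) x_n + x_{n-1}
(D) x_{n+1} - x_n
D

For the recurrence x_{n+1} = 2x_n - x_{n-1}:

If x_{n+1} = 2x_n - x_{n-1}, then:
x_{n+1} - x_n = x_n - x_{n-1}
The first difference is constant throughout the sequence.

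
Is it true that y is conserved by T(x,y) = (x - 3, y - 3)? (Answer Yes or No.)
No

Substitute T(x,y) = (x - 3, y - 3) into the expression and compare with the original.

Original: y
After applying T: (y - 3) = y - 3

This differs from the original y (difference: -3), so the expression is NOT invariant.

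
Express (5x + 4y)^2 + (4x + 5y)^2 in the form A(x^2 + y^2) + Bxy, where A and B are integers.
41(x^2 + y^2) + 80xy

Expanding: (5x + 4y)^2 = 25x^2 + 40xy + 16y^2
(4x + 5y)^2 = 16x^2 + 40xy + 25y^2
Sum = (25+16)(x^2+y^2) + 80xy = 41(x^2 + y^2) + 80xy
This is symmetric in x and y.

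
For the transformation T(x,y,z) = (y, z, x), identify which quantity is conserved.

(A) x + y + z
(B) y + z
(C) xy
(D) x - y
A

Apply T(x,y,z) = (y, z, x) to each option, i.e. replace (x, y, z) by the transformed coordinates.
Substitute the transformed coordinates into each option and compare with the original:
(A) x + y + z  ->  (y) + (z) + (x) = x + y + z   [equals x + y + z: invariant]
(B) y + z  ->  (z) + (x) = x + z   [differs from y + z: not invariant]
(C) xy  ->  (y)(z) = yz   [differs from xy: not invariant]
(D) x - y  ->  (y) - (z) = y - z   [differs from x - y: not invariant]

Only option (A), x + y + z, is unchanged by the transformation.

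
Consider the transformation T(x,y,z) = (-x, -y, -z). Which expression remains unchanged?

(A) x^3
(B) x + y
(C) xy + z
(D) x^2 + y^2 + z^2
D

Apply T(x,y,z) = (-x, -y, -z) to each option, i.e. replace (x, y, z) by the transformed coordinates.
Substitute the transformed coordinates into each option and compare with the original:
(A) x^3  ->  (-x)^3 = -x^3   [differs from x^3: not invariant]
(B) x + y  ->  (-x) + (-y) = -x - y   [differs from x + y: not invariant]
(C) xy + z  ->  (-x)(-y) + (-z) = xy - z   [differs from xy + z: not invariant]
(D) x^2 + y^2 + z^2  ->  (-x)^2 + (-y)^2 + (-z)^2 = x^2 + y^2 + z^2   [equals x^2 + y^2 + z^2: invariant]

Only option (D), x^2 + y^2 + z^2, is unchanged by the transformation.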